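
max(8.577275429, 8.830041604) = 8.830041604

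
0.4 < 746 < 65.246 False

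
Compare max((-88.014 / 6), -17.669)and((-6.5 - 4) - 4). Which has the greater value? ((-6.5 - 4) - 4)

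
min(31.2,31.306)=31.2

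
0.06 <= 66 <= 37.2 False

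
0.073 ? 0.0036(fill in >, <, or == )>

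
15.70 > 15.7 False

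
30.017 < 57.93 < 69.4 True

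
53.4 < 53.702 True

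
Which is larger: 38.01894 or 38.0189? 38.01894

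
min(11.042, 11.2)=11.042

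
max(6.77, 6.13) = 6.77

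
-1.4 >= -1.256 False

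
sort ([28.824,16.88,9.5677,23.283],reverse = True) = [28.824,23.283,16.88,9.5677]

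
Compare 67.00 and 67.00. They are equal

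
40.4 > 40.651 False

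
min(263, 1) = 1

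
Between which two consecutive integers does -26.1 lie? -27 and -26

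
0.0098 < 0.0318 True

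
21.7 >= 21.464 True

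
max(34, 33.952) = 34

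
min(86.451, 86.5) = 86.451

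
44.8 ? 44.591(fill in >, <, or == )>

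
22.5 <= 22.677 True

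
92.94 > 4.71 True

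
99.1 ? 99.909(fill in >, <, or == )<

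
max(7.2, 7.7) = 7.7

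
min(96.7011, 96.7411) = 96.7011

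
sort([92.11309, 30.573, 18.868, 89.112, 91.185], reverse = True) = [92.11309, 91.185, 89.112, 30.573, 18.868]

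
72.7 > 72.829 False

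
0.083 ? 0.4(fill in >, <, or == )<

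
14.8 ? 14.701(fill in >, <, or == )>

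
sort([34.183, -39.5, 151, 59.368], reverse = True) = [151, 59.368, 34.183, -39.5]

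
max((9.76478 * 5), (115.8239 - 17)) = 98.8239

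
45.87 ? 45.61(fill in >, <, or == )>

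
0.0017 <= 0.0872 True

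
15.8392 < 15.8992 True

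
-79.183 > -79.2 True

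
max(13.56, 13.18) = 13.56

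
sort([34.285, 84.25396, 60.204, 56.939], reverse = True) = [84.25396, 60.204, 56.939, 34.285]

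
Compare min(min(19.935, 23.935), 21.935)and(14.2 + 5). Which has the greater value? min(min(19.935, 23.935), 21.935)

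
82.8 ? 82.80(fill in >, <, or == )==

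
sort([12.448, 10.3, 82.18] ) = [10.3, 12.448, 82.18]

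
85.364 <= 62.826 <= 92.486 False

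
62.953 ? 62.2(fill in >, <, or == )>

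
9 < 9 False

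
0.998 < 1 True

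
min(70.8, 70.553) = 70.553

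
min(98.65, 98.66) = 98.65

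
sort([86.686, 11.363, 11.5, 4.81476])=[4.81476, 11.363, 11.5, 86.686]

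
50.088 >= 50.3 False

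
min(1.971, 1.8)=1.8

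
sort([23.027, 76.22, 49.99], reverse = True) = [76.22, 49.99, 23.027]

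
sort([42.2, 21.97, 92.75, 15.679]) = [15.679, 21.97, 42.2, 92.75]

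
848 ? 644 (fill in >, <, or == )>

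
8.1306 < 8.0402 False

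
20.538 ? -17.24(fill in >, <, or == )>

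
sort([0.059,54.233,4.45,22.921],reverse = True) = [54.233,22.921,4.45,0.059]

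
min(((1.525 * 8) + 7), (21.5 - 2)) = 19.2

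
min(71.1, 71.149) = 71.1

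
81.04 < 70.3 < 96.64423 False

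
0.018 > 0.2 False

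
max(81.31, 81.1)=81.31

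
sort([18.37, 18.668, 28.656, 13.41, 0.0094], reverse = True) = [28.656, 18.668, 18.37, 13.41, 0.0094]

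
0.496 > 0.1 True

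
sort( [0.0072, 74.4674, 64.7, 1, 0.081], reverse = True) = [74.4674, 64.7, 1, 0.081, 0.0072]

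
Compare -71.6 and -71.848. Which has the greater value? -71.6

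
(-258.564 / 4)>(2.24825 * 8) False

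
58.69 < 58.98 True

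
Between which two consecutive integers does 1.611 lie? 1 and 2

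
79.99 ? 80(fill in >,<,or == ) <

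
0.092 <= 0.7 True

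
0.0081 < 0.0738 True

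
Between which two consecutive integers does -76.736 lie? -77 and -76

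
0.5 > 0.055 True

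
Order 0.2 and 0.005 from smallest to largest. 0.005,0.2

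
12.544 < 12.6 True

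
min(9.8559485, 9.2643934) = 9.2643934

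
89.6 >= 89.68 False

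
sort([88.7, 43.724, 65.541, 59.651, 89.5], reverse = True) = [89.5, 88.7, 65.541, 59.651, 43.724]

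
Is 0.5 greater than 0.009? Yes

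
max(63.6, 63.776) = 63.776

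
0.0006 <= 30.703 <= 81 True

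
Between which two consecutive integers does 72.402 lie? 72 and 73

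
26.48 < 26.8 True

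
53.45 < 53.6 True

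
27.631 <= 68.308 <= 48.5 False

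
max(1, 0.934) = 1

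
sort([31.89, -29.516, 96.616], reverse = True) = [96.616, 31.89, -29.516]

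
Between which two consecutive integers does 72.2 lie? 72 and 73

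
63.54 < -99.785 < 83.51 False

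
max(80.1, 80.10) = 80.10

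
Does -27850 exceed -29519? Yes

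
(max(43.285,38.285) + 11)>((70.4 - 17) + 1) False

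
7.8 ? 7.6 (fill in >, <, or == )>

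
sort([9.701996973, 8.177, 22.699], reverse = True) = [22.699, 9.701996973, 8.177]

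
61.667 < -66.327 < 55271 False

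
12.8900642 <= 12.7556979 False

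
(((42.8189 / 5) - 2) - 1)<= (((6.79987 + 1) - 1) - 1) True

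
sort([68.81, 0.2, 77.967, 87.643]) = [0.2, 68.81, 77.967, 87.643]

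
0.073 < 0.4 True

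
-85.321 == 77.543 False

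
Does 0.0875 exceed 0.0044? Yes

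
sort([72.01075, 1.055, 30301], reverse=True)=[30301, 72.01075, 1.055]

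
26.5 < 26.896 True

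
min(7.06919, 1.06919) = 1.06919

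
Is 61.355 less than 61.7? Yes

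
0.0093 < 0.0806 True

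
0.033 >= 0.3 False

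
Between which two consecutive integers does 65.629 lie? 65 and 66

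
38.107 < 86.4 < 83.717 False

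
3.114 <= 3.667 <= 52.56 True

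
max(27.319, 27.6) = 27.6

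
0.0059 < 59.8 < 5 False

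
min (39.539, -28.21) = -28.21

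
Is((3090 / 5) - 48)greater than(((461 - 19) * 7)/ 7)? Yes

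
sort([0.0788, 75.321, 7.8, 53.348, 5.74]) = [0.0788, 5.74, 7.8, 53.348, 75.321]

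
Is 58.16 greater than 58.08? Yes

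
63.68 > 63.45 True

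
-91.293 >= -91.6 True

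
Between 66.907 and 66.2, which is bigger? 66.907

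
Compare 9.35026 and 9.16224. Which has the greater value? 9.35026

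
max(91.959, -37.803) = 91.959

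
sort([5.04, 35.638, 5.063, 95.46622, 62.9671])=[5.04, 5.063, 35.638, 62.9671, 95.46622]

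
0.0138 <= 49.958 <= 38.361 False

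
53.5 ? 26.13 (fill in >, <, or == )>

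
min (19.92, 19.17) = 19.17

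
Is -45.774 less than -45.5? Yes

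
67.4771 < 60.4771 False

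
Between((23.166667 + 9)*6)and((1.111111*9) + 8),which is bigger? ((23.166667 + 9)*6)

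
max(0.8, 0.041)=0.8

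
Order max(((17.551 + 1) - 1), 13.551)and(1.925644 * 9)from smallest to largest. (1.925644 * 9), max(((17.551 + 1) - 1), 13.551)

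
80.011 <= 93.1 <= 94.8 True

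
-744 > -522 False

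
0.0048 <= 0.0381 True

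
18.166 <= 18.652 True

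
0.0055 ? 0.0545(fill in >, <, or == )<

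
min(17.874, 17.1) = 17.1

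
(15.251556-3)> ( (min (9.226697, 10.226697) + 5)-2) True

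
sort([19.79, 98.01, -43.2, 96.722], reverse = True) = [98.01, 96.722, 19.79, -43.2]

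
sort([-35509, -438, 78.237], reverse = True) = [78.237, -438, -35509]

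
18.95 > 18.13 True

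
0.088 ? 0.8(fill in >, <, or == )<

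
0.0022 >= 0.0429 False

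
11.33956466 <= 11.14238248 False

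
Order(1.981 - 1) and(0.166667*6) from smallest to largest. (1.981 - 1), (0.166667*6)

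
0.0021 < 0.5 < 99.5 True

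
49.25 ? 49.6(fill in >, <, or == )<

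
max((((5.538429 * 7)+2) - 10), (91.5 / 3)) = 30.769003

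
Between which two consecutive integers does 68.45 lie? 68 and 69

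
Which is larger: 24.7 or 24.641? 24.7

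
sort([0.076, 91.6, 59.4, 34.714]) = [0.076, 34.714, 59.4, 91.6]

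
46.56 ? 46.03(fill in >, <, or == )>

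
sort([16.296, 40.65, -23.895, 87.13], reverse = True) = [87.13, 40.65, 16.296, -23.895]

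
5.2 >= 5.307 False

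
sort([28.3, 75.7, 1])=[1, 28.3, 75.7]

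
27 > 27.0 False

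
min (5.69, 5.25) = 5.25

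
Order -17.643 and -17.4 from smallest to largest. -17.643, -17.4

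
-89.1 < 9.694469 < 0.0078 False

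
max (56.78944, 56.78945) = 56.78945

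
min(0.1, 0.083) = 0.083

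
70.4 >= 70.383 True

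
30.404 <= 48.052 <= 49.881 True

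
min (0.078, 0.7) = 0.078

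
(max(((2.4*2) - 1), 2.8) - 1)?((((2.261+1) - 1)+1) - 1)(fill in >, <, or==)>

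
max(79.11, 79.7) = 79.7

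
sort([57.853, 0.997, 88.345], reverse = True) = [88.345, 57.853, 0.997]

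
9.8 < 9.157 False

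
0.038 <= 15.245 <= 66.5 True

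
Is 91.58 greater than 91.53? Yes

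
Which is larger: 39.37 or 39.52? 39.52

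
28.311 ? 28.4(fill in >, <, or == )<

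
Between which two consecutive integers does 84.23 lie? 84 and 85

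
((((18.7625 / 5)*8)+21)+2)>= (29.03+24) False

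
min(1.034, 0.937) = 0.937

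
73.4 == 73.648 False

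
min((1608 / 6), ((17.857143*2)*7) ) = 250.000002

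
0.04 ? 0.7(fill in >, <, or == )<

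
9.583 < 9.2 False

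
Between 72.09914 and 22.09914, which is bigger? 72.09914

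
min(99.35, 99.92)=99.35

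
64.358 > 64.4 False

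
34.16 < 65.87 True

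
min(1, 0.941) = 0.941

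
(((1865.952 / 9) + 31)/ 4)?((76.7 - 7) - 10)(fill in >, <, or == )<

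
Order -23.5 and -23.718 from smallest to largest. -23.718, -23.5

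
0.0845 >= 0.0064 True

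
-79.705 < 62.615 True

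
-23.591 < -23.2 True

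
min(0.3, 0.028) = 0.028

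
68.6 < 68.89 True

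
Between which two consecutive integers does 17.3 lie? 17 and 18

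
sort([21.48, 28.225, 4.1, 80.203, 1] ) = [1, 4.1, 21.48, 28.225, 80.203]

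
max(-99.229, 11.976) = 11.976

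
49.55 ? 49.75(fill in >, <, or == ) <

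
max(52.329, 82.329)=82.329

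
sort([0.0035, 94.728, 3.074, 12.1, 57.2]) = [0.0035, 3.074, 12.1, 57.2, 94.728]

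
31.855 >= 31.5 True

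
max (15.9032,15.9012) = 15.9032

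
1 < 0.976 False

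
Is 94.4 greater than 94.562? No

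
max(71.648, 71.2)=71.648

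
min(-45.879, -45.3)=-45.879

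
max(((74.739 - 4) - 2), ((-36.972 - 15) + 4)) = 68.739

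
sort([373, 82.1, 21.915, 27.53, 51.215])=[21.915, 27.53, 51.215, 82.1, 373]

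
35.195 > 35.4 False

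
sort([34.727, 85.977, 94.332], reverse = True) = [94.332, 85.977, 34.727]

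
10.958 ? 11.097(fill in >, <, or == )<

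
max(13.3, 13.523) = 13.523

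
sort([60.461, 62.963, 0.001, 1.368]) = [0.001, 1.368, 60.461, 62.963]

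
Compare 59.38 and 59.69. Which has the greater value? 59.69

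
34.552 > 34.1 True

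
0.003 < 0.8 True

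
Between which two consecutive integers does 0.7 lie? 0 and 1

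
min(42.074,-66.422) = -66.422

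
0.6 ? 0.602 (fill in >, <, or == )<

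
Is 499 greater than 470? Yes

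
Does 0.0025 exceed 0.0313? No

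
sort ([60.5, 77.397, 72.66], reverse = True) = [77.397, 72.66, 60.5]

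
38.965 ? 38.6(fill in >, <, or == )>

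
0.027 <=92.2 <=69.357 False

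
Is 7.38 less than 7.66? Yes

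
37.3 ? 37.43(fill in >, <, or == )<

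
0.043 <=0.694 True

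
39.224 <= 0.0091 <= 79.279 False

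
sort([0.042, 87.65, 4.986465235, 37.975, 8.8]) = [0.042, 4.986465235, 8.8, 37.975, 87.65]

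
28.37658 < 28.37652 False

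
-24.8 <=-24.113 True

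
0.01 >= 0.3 False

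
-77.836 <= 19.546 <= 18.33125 False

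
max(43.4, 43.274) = 43.4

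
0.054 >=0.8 False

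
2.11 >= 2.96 False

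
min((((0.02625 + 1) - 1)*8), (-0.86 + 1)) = 0.14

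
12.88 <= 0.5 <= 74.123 False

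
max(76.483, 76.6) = 76.6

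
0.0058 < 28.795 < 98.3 True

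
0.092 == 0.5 False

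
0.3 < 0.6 True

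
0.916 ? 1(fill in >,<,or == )<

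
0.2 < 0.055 False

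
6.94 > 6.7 True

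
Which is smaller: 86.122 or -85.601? -85.601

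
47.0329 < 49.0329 True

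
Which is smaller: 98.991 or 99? 98.991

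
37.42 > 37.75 False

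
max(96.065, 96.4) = 96.4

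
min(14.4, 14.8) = 14.4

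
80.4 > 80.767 False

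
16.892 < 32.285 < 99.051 True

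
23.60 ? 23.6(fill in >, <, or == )==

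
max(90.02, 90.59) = 90.59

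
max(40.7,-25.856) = 40.7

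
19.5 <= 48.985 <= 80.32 True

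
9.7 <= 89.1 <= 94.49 True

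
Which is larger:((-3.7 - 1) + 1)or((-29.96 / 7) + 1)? ((-29.96 / 7) + 1)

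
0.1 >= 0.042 True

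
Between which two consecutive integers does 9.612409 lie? 9 and 10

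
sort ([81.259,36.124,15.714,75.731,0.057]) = [0.057,15.714,36.124,75.731,81.259]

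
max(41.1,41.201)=41.201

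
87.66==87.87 False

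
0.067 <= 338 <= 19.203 False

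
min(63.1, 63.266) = 63.1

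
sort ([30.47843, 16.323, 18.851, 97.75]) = [16.323, 18.851, 30.47843, 97.75]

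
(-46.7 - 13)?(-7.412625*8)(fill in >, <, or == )<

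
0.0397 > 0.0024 True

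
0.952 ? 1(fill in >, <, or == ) <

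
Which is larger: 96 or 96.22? 96.22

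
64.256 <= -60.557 False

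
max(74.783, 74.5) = 74.783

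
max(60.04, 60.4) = 60.4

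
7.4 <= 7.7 True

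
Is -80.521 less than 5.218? Yes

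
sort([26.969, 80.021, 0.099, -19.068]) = [-19.068, 0.099, 26.969, 80.021]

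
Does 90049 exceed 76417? Yes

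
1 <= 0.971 False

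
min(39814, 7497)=7497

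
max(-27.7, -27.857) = -27.7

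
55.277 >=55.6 False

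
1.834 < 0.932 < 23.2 False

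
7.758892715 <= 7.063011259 False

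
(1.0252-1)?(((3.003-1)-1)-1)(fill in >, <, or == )>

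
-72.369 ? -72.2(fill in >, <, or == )<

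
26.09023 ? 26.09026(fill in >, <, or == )<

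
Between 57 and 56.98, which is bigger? 57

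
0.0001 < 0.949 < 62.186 True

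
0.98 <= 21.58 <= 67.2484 True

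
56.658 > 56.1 True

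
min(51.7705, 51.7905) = 51.7705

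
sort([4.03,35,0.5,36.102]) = [0.5,4.03,35,36.102]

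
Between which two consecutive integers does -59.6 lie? -60 and -59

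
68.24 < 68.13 False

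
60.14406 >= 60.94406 False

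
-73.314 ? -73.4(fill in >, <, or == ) >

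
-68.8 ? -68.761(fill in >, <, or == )<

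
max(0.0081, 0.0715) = 0.0715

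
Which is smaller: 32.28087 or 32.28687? 32.28087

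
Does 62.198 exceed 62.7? No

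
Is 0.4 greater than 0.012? Yes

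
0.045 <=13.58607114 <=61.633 True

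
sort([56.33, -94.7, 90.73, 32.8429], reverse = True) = [90.73, 56.33, 32.8429, -94.7]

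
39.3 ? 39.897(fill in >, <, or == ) <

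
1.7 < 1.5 False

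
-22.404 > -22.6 True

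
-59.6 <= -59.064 True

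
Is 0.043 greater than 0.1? No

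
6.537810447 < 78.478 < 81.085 True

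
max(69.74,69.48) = 69.74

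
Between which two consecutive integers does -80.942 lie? -81 and -80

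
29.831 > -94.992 True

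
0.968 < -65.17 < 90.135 False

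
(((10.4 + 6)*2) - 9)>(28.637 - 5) True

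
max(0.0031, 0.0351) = 0.0351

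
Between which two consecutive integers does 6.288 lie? 6 and 7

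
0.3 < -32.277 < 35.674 False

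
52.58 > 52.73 False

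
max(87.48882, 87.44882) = 87.48882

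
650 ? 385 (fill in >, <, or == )>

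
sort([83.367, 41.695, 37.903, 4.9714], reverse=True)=[83.367, 41.695, 37.903, 4.9714]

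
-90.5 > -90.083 False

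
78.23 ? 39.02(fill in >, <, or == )>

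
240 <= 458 True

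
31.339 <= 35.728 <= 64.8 True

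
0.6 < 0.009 False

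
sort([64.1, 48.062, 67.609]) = [48.062, 64.1, 67.609]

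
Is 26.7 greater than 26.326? Yes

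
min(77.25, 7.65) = 7.65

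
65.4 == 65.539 False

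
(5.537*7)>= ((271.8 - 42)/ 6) True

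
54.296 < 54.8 True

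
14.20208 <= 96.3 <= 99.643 True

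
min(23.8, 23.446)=23.446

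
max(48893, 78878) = 78878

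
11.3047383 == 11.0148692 False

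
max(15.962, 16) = 16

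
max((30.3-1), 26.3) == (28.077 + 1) False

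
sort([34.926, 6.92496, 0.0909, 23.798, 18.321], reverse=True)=[34.926, 23.798, 18.321, 6.92496, 0.0909]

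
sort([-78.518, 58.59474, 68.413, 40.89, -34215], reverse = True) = [68.413, 58.59474, 40.89, -78.518, -34215]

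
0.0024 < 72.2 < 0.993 False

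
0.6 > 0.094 True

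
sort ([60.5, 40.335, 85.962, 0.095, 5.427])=[0.095, 5.427, 40.335, 60.5, 85.962]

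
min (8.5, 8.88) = 8.5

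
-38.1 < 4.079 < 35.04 True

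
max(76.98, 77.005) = 77.005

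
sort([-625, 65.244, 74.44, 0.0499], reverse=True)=[74.44, 65.244, 0.0499, -625]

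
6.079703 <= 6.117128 True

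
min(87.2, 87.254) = 87.2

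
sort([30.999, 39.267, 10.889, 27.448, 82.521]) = [10.889, 27.448, 30.999, 39.267, 82.521]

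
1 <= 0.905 False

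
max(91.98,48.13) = 91.98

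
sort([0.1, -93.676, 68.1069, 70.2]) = [-93.676, 0.1, 68.1069, 70.2]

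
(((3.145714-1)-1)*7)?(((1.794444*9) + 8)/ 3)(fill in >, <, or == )<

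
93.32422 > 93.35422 False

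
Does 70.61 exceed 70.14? Yes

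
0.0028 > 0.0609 False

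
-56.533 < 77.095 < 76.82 False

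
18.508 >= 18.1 True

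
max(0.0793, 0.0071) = 0.0793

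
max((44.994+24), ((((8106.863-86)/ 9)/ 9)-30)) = 69.023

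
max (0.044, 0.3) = 0.3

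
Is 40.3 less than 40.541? Yes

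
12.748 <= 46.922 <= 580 True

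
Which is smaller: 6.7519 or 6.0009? 6.0009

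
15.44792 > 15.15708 True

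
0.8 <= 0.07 False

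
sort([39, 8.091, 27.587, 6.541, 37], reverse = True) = [39, 37, 27.587, 8.091, 6.541]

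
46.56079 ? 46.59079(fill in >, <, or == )<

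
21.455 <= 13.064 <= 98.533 False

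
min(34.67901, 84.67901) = 34.67901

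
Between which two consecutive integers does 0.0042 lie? 0 and 1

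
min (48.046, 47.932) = 47.932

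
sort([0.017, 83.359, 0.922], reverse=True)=[83.359, 0.922, 0.017]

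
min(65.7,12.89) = 12.89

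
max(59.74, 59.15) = 59.74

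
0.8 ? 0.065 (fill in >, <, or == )>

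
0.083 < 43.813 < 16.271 False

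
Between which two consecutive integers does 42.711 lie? 42 and 43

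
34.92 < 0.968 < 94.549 False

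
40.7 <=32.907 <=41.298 False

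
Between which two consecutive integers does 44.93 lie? 44 and 45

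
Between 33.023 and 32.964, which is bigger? 33.023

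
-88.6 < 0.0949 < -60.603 False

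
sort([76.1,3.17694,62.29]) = [3.17694,62.29,76.1]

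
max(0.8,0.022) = 0.8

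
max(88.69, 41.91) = 88.69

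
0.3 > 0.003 True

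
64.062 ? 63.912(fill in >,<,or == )>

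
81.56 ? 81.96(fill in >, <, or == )<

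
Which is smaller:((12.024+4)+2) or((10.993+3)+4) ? ((10.993+3)+4)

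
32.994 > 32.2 True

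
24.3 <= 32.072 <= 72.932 True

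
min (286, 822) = 286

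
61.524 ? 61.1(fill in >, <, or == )>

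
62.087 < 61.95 False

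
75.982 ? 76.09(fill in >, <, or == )<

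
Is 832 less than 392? No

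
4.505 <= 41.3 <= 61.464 True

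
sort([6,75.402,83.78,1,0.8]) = [0.8,1,6,75.402,83.78]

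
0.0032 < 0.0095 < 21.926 True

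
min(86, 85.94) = 85.94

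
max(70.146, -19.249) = 70.146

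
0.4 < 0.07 False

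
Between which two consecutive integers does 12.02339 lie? 12 and 13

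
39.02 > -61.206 True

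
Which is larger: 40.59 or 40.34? 40.59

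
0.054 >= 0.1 False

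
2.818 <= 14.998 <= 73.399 True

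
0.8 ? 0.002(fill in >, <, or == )>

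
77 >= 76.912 True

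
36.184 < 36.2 True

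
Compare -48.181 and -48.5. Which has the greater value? -48.181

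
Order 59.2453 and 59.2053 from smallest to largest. 59.2053, 59.2453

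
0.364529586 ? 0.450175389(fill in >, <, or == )<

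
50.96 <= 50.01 False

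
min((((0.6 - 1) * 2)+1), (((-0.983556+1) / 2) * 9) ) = 0.073998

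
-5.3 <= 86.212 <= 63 False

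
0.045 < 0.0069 False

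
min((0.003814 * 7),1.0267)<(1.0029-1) False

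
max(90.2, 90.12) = 90.2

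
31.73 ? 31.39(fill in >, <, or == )>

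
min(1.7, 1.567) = 1.567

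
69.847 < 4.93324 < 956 False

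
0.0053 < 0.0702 True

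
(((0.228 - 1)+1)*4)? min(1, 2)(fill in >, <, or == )<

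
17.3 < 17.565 True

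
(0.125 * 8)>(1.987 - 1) True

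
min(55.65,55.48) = 55.48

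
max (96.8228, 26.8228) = 96.8228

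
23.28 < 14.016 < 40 False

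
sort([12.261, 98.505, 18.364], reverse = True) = [98.505, 18.364, 12.261]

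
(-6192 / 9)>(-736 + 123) False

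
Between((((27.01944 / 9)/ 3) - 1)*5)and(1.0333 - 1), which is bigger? (1.0333 - 1)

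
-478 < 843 True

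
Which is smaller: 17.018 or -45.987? -45.987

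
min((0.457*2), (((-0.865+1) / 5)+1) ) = 0.914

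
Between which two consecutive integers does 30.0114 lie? 30 and 31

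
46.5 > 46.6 False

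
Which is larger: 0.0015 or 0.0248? 0.0248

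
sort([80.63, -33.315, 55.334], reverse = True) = [80.63, 55.334, -33.315]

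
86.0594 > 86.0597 False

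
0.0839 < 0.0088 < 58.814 False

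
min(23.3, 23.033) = 23.033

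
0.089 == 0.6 False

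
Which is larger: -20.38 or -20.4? -20.38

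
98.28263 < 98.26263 False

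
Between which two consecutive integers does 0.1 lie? 0 and 1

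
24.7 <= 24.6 False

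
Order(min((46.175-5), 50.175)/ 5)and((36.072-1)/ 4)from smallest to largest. (min((46.175-5), 50.175)/ 5), ((36.072-1)/ 4)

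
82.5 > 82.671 False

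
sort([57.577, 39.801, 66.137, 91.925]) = [39.801, 57.577, 66.137, 91.925]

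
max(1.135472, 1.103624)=1.135472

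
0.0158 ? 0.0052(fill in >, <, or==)>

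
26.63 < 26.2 False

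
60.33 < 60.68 True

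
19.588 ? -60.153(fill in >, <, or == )>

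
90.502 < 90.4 False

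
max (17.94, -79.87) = 17.94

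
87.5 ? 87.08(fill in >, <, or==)>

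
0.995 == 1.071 False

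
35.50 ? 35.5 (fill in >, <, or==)==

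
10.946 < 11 True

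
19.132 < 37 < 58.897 True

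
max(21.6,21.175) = 21.6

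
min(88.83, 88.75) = 88.75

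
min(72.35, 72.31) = 72.31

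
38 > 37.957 True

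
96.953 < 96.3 False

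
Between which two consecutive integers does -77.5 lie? -78 and -77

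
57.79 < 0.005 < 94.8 False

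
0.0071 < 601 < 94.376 False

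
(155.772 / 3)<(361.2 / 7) False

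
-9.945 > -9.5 False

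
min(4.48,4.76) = 4.48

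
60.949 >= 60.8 True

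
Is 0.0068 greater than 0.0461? No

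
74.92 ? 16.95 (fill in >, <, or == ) >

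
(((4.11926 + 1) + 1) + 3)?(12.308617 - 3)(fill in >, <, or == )<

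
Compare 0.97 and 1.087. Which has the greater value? 1.087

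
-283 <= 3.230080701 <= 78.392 True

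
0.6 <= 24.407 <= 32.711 True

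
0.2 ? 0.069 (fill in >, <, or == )>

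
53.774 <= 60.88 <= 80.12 True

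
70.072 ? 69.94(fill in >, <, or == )>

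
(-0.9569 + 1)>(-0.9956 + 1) True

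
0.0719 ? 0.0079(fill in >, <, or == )>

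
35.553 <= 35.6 True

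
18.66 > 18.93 False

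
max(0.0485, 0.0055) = 0.0485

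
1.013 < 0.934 False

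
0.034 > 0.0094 True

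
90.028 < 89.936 False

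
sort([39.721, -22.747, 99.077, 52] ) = [-22.747, 39.721, 52, 99.077]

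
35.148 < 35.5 True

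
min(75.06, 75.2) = 75.06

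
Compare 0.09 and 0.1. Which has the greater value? 0.1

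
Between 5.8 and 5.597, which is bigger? 5.8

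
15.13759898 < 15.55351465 True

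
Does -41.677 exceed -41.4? No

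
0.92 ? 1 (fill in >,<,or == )<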